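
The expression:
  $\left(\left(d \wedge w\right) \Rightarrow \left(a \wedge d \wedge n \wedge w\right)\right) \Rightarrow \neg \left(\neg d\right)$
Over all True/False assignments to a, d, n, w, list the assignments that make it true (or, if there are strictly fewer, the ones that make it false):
is true only for:
  a=False, d=True, n=False, w=False;
  a=False, d=True, n=False, w=True;
  a=False, d=True, n=True, w=False;
  a=False, d=True, n=True, w=True;
  a=True, d=True, n=False, w=False;
  a=True, d=True, n=False, w=True;
  a=True, d=True, n=True, w=False;
  a=True, d=True, n=True, w=True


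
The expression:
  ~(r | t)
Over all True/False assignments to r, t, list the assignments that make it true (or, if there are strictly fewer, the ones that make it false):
is true only for:
  r=False, t=False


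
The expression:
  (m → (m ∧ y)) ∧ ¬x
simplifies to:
¬x ∧ (y ∨ ¬m)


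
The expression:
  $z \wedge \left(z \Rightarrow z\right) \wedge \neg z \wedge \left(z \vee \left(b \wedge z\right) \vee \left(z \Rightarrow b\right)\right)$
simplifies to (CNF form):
$\text{False}$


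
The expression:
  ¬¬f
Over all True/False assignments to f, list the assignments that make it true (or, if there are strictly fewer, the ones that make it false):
is true only for:
  f=True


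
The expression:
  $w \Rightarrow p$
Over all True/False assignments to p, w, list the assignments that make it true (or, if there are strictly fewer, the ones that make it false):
is false only for:
  p=False, w=True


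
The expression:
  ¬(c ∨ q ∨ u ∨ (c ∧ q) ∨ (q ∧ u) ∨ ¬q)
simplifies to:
False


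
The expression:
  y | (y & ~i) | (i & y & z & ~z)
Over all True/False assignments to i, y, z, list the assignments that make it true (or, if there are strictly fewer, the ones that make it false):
is true only for:
  i=False, y=True, z=False;
  i=False, y=True, z=True;
  i=True, y=True, z=False;
  i=True, y=True, z=True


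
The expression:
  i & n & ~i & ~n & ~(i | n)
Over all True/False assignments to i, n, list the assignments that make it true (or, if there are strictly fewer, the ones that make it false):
is never true.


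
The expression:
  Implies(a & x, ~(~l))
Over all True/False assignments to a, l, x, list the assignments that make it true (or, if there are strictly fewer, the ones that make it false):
is false only for:
  a=True, l=False, x=True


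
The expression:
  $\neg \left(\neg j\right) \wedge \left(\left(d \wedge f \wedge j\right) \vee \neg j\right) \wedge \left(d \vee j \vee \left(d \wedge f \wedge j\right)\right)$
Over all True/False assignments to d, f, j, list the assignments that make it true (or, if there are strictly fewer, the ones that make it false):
is true only for:
  d=True, f=True, j=True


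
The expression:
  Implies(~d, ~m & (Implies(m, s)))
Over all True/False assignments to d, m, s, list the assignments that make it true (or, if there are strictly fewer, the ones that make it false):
is false only for:
  d=False, m=True, s=False;
  d=False, m=True, s=True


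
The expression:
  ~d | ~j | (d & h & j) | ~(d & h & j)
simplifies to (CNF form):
True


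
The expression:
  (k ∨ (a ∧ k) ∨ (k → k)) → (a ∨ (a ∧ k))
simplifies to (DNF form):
a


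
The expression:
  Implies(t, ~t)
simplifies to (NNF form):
~t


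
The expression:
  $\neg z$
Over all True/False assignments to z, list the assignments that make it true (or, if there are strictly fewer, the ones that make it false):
is true only for:
  z=False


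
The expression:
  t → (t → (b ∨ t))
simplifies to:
True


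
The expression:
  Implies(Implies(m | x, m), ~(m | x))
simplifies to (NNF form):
~m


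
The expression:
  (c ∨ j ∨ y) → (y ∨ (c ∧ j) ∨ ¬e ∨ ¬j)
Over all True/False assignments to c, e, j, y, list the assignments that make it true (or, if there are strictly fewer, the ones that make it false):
is false only for:
  c=False, e=True, j=True, y=False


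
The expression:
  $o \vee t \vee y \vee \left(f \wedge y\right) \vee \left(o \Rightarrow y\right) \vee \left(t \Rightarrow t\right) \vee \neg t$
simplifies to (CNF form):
$\text{True}$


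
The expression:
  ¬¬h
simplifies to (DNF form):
h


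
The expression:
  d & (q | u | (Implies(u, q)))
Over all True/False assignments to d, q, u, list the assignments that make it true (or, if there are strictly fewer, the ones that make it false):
is true only for:
  d=True, q=False, u=False;
  d=True, q=False, u=True;
  d=True, q=True, u=False;
  d=True, q=True, u=True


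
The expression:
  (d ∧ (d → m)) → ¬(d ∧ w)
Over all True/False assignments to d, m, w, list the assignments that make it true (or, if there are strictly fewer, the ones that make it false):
is false only for:
  d=True, m=True, w=True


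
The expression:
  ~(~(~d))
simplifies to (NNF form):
~d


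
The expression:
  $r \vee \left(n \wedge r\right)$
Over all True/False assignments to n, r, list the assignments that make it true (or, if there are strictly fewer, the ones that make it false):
is true only for:
  n=False, r=True;
  n=True, r=True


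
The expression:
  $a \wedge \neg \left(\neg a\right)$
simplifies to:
$a$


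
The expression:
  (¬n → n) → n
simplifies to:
True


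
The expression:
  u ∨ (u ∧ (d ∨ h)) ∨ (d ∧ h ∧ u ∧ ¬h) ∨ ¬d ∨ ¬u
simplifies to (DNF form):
True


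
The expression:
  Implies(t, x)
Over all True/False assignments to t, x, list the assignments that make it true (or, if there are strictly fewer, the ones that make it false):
is false only for:
  t=True, x=False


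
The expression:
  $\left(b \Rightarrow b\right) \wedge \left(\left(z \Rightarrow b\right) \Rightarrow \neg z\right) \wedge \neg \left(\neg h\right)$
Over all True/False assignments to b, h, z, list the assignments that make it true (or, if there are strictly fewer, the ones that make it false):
is true only for:
  b=False, h=True, z=False;
  b=False, h=True, z=True;
  b=True, h=True, z=False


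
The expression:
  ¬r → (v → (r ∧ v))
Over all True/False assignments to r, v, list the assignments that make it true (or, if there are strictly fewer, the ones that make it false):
is false only for:
  r=False, v=True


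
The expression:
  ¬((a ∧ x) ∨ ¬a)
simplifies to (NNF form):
a ∧ ¬x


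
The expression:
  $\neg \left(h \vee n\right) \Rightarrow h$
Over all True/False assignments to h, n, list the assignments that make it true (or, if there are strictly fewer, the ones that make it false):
is false only for:
  h=False, n=False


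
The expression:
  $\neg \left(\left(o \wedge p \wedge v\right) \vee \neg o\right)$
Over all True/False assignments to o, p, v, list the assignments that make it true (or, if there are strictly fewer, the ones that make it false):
is true only for:
  o=True, p=False, v=False;
  o=True, p=False, v=True;
  o=True, p=True, v=False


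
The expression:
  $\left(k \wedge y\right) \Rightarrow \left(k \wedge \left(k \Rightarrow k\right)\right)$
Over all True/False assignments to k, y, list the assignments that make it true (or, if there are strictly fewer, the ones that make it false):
is always true.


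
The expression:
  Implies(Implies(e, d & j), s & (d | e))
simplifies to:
(d & s) | (e & ~d) | (e & ~j)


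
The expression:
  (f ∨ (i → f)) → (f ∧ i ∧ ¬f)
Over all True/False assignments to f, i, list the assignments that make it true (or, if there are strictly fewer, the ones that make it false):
is true only for:
  f=False, i=True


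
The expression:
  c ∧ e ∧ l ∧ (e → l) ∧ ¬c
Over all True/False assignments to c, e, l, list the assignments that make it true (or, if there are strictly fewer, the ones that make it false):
is never true.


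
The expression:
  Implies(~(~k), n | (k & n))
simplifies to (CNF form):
n | ~k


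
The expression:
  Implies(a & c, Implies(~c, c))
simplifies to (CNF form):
True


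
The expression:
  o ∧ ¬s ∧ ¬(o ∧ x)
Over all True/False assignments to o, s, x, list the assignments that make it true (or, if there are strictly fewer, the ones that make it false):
is true only for:
  o=True, s=False, x=False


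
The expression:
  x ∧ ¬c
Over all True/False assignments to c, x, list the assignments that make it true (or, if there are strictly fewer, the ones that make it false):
is true only for:
  c=False, x=True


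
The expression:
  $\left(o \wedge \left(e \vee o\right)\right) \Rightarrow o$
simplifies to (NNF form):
$\text{True}$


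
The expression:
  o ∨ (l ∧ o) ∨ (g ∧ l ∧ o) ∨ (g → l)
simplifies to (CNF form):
l ∨ o ∨ ¬g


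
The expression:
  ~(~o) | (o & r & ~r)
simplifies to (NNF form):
o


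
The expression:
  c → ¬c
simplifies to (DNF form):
¬c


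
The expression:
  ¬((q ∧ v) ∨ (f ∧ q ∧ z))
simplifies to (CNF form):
(¬q ∨ ¬v) ∧ (¬f ∨ ¬q ∨ ¬z)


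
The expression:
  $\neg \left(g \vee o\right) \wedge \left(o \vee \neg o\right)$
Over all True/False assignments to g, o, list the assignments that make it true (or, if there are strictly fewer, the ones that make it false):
is true only for:
  g=False, o=False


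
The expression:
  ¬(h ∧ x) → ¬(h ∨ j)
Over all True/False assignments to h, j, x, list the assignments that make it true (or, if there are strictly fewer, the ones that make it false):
is true only for:
  h=False, j=False, x=False;
  h=False, j=False, x=True;
  h=True, j=False, x=True;
  h=True, j=True, x=True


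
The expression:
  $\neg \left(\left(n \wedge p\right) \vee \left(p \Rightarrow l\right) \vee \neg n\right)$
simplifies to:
$\text{False}$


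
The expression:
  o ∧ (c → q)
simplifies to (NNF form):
o ∧ (q ∨ ¬c)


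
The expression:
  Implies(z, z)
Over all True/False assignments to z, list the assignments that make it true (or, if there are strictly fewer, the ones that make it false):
is always true.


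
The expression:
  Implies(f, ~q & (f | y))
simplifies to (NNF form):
~f | ~q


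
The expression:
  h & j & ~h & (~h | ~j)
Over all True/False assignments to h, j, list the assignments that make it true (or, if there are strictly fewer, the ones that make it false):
is never true.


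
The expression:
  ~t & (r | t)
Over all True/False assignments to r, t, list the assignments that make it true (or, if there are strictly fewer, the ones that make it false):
is true only for:
  r=True, t=False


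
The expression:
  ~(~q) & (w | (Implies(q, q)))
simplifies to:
q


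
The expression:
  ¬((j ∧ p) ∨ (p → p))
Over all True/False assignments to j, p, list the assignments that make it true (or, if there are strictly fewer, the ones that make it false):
is never true.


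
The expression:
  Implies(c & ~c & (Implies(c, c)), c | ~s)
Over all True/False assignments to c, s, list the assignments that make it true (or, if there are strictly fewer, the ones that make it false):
is always true.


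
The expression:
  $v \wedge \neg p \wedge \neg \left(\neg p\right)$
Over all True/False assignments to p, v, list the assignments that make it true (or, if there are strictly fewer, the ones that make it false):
is never true.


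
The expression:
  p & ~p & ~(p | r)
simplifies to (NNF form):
False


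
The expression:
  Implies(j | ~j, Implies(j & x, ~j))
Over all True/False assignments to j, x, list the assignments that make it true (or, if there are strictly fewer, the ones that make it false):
is false only for:
  j=True, x=True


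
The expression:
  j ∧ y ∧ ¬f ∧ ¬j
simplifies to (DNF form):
False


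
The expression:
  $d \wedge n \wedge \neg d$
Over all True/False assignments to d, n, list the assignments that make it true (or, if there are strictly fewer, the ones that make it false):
is never true.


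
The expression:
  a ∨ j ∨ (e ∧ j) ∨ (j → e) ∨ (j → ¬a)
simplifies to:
True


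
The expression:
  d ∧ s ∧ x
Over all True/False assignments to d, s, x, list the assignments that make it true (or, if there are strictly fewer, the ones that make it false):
is true only for:
  d=True, s=True, x=True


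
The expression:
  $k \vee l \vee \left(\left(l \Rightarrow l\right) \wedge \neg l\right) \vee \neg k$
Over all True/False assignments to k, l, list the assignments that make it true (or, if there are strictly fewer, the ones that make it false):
is always true.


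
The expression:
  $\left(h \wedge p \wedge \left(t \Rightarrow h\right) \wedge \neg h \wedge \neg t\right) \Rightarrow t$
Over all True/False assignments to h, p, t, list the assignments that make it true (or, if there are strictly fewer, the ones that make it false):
is always true.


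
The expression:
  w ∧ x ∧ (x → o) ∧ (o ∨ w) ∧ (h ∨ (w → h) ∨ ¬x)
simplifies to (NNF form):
h ∧ o ∧ w ∧ x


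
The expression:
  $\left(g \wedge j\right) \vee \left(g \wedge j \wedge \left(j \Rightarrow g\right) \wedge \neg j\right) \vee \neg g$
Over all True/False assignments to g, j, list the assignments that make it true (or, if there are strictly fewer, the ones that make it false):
is false only for:
  g=True, j=False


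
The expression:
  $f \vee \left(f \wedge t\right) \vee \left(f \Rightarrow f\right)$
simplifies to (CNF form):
$\text{True}$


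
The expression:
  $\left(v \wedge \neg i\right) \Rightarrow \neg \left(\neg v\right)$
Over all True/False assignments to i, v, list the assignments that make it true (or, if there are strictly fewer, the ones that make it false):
is always true.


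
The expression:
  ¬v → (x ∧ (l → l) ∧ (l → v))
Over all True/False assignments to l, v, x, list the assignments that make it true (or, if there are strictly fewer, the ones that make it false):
is false only for:
  l=False, v=False, x=False;
  l=True, v=False, x=False;
  l=True, v=False, x=True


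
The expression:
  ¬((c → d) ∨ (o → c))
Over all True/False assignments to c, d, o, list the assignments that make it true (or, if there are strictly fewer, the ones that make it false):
is never true.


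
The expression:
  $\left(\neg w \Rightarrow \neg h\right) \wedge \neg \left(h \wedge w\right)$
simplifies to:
$\neg h$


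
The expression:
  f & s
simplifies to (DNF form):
f & s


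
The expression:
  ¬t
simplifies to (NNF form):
¬t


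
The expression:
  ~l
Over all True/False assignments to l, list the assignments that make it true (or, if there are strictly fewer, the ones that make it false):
is true only for:
  l=False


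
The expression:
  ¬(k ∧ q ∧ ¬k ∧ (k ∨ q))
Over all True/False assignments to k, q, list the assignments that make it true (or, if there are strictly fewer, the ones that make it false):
is always true.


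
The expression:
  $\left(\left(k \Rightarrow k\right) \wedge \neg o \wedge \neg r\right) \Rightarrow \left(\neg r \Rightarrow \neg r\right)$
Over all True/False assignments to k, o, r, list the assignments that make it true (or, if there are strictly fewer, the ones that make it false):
is always true.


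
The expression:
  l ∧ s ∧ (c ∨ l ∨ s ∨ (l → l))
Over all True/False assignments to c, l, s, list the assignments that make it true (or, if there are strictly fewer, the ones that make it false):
is true only for:
  c=False, l=True, s=True;
  c=True, l=True, s=True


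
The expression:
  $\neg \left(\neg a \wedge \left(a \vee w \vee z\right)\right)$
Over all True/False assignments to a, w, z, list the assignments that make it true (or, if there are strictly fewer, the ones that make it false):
is false only for:
  a=False, w=False, z=True;
  a=False, w=True, z=False;
  a=False, w=True, z=True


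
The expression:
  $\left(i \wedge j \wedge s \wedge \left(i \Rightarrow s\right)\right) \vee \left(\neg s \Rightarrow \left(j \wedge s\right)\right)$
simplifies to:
$s$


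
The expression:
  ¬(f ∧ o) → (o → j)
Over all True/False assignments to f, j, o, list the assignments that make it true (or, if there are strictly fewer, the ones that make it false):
is false only for:
  f=False, j=False, o=True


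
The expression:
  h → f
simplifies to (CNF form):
f ∨ ¬h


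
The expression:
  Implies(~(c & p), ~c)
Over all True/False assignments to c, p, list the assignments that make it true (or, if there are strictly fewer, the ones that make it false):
is false only for:
  c=True, p=False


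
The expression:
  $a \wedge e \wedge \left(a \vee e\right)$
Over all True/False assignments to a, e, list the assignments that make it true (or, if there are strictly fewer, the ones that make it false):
is true only for:
  a=True, e=True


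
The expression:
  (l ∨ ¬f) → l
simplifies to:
f ∨ l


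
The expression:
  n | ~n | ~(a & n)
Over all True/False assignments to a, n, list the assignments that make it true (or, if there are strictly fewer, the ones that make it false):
is always true.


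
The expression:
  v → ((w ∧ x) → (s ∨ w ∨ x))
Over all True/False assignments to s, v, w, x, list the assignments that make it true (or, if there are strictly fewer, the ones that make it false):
is always true.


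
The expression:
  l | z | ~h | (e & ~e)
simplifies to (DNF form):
l | z | ~h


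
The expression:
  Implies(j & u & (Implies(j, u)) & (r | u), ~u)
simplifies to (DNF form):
~j | ~u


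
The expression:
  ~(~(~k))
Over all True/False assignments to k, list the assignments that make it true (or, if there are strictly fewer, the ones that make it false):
is true only for:
  k=False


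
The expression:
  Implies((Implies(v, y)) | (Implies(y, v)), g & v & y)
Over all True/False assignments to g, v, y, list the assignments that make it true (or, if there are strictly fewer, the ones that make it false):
is true only for:
  g=True, v=True, y=True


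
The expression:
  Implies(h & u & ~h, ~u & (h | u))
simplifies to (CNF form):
True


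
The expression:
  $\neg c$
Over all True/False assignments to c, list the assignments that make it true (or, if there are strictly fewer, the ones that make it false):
is true only for:
  c=False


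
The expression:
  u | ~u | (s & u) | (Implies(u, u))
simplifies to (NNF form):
True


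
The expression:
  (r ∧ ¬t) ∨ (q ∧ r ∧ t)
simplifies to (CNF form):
r ∧ (q ∨ ¬t)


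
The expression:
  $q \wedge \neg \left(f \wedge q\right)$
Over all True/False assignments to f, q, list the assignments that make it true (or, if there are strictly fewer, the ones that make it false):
is true only for:
  f=False, q=True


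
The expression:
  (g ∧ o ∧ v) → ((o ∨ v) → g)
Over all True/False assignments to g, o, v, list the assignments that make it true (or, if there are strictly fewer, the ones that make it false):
is always true.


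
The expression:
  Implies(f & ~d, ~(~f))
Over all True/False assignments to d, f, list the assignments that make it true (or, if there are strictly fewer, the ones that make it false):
is always true.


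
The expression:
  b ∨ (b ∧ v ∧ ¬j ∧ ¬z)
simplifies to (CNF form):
b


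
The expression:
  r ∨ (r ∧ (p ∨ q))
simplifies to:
r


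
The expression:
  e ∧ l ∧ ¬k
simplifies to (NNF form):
e ∧ l ∧ ¬k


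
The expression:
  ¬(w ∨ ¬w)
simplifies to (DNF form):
False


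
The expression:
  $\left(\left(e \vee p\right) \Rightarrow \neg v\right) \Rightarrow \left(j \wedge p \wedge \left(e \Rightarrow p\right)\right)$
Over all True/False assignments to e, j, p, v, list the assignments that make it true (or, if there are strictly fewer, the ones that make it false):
is true only for:
  e=False, j=False, p=True, v=True;
  e=False, j=True, p=True, v=False;
  e=False, j=True, p=True, v=True;
  e=True, j=False, p=False, v=True;
  e=True, j=False, p=True, v=True;
  e=True, j=True, p=False, v=True;
  e=True, j=True, p=True, v=False;
  e=True, j=True, p=True, v=True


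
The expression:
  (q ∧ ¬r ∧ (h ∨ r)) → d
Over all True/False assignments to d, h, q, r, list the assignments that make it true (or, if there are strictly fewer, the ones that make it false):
is false only for:
  d=False, h=True, q=True, r=False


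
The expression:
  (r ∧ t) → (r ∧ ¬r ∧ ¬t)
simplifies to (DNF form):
¬r ∨ ¬t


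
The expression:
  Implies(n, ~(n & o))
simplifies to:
~n | ~o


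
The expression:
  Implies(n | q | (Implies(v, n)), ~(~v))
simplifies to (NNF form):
v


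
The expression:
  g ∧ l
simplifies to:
g ∧ l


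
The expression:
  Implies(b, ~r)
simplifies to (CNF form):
~b | ~r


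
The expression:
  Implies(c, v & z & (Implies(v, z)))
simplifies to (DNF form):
~c | (v & z)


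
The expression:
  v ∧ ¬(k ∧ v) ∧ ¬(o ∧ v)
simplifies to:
v ∧ ¬k ∧ ¬o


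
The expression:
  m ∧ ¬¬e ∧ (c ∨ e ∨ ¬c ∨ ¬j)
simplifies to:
e ∧ m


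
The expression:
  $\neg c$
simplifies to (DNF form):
$\neg c$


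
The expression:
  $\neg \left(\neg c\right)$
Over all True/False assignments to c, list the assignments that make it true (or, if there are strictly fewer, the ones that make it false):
is true only for:
  c=True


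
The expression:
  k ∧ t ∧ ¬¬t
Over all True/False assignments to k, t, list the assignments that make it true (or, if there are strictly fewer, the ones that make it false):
is true only for:
  k=True, t=True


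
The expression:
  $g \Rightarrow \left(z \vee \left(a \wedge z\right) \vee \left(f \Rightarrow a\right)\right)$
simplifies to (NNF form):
$a \vee z \vee \neg f \vee \neg g$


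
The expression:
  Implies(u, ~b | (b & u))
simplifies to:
True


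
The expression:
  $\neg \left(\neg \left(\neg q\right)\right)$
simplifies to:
$\neg q$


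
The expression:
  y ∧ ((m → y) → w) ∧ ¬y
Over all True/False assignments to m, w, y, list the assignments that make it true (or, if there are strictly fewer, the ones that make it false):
is never true.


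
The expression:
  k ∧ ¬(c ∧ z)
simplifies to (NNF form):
k ∧ (¬c ∨ ¬z)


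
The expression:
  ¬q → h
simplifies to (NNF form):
h ∨ q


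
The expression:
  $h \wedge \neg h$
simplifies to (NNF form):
$\text{False}$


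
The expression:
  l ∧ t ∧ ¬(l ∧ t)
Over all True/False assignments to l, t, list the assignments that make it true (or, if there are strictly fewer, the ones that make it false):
is never true.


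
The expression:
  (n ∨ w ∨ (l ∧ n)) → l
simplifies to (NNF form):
l ∨ (¬n ∧ ¬w)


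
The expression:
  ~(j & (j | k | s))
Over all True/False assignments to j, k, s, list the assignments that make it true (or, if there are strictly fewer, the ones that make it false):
is true only for:
  j=False, k=False, s=False;
  j=False, k=False, s=True;
  j=False, k=True, s=False;
  j=False, k=True, s=True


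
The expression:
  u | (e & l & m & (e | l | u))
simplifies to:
u | (e & l & m)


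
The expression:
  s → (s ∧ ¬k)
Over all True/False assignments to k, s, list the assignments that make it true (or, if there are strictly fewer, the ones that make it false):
is false only for:
  k=True, s=True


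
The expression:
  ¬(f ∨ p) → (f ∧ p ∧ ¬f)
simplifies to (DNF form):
f ∨ p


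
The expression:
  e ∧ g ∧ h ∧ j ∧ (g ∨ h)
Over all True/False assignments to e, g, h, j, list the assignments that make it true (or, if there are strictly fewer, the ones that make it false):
is true only for:
  e=True, g=True, h=True, j=True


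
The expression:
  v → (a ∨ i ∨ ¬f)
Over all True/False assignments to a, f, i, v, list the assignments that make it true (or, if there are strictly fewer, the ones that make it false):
is false only for:
  a=False, f=True, i=False, v=True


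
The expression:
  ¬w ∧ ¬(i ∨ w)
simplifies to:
¬i ∧ ¬w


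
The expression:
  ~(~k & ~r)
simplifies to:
k | r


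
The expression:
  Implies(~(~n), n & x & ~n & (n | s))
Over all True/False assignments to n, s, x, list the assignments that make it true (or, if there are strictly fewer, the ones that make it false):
is true only for:
  n=False, s=False, x=False;
  n=False, s=False, x=True;
  n=False, s=True, x=False;
  n=False, s=True, x=True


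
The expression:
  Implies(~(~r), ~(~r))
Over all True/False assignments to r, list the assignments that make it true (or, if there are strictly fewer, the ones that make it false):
is always true.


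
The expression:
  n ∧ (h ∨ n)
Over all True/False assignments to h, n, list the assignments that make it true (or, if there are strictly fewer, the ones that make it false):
is true only for:
  h=False, n=True;
  h=True, n=True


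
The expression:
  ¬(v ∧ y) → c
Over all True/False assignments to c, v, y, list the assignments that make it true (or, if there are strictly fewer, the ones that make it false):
is false only for:
  c=False, v=False, y=False;
  c=False, v=False, y=True;
  c=False, v=True, y=False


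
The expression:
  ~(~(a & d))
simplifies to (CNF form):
a & d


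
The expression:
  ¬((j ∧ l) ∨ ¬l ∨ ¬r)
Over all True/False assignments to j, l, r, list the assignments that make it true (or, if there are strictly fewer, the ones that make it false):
is true only for:
  j=False, l=True, r=True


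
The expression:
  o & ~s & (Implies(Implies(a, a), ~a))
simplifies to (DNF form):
o & ~a & ~s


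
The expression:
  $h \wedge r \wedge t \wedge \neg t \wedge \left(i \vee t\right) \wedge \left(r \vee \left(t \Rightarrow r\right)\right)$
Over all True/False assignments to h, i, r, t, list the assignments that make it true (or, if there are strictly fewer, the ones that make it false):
is never true.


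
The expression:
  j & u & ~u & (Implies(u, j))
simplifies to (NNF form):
False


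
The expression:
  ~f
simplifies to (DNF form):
~f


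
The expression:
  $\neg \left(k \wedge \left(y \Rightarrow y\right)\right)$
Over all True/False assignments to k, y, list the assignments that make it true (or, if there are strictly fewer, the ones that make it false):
is true only for:
  k=False, y=False;
  k=False, y=True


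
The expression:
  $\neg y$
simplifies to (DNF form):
$\neg y$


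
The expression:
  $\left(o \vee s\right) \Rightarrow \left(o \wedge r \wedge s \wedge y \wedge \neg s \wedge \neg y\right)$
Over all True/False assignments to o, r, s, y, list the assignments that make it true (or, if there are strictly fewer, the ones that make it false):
is true only for:
  o=False, r=False, s=False, y=False;
  o=False, r=False, s=False, y=True;
  o=False, r=True, s=False, y=False;
  o=False, r=True, s=False, y=True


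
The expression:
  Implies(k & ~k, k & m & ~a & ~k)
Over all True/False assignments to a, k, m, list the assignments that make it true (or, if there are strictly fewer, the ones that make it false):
is always true.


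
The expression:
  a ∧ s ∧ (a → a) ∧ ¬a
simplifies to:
False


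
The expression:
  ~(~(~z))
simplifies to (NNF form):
~z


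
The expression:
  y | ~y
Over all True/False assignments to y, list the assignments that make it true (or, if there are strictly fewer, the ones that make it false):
is always true.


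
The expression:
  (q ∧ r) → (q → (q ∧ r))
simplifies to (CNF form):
True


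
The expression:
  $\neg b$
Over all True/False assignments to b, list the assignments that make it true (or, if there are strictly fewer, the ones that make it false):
is true only for:
  b=False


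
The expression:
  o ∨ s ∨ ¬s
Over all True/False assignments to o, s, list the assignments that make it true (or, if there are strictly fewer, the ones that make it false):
is always true.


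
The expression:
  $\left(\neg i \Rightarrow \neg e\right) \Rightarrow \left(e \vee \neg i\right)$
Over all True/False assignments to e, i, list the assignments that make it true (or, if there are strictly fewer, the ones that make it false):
is false only for:
  e=False, i=True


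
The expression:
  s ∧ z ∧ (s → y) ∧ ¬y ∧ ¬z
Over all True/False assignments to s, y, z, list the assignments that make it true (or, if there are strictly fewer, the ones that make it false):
is never true.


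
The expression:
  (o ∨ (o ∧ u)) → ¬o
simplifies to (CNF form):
¬o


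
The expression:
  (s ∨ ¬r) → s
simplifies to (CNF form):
r ∨ s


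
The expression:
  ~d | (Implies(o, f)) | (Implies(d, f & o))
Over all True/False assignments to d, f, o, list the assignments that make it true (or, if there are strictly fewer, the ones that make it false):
is false only for:
  d=True, f=False, o=True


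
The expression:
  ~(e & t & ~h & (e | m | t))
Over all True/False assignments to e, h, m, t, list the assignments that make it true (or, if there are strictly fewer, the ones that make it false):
is false only for:
  e=True, h=False, m=False, t=True;
  e=True, h=False, m=True, t=True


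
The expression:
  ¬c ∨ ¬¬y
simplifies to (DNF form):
y ∨ ¬c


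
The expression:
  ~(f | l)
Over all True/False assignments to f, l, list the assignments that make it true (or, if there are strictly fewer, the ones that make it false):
is true only for:
  f=False, l=False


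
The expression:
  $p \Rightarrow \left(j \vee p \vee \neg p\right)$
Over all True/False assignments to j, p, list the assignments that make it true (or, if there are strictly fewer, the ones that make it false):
is always true.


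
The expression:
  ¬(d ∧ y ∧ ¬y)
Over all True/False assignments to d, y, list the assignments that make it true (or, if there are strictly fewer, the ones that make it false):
is always true.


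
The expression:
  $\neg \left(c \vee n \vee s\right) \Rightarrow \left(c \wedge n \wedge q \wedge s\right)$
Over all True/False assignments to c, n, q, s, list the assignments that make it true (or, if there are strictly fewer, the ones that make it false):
is false only for:
  c=False, n=False, q=False, s=False;
  c=False, n=False, q=True, s=False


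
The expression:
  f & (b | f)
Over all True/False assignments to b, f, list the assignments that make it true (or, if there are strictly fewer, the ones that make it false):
is true only for:
  b=False, f=True;
  b=True, f=True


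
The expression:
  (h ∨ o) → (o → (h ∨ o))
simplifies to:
True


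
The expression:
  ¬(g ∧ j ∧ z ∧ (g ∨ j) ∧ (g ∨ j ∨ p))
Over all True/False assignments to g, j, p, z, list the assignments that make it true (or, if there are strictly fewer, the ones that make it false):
is false only for:
  g=True, j=True, p=False, z=True;
  g=True, j=True, p=True, z=True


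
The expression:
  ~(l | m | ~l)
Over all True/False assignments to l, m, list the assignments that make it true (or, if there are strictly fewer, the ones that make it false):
is never true.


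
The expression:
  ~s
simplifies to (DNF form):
~s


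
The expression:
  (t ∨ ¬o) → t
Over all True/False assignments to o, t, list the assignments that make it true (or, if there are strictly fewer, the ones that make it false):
is false only for:
  o=False, t=False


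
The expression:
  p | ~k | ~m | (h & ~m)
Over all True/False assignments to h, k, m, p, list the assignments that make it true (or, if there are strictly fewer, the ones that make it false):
is false only for:
  h=False, k=True, m=True, p=False;
  h=True, k=True, m=True, p=False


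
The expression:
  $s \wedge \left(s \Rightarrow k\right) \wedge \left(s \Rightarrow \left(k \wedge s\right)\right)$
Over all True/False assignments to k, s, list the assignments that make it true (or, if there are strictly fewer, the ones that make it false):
is true only for:
  k=True, s=True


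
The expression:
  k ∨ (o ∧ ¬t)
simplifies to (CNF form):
(k ∨ o) ∧ (k ∨ ¬t)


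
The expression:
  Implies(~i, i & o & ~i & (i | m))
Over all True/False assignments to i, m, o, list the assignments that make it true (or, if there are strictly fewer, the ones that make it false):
is true only for:
  i=True, m=False, o=False;
  i=True, m=False, o=True;
  i=True, m=True, o=False;
  i=True, m=True, o=True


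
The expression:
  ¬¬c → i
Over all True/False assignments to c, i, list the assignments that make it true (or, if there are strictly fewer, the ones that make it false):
is false only for:
  c=True, i=False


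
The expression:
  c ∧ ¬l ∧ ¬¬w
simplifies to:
c ∧ w ∧ ¬l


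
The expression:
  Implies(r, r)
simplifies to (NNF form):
True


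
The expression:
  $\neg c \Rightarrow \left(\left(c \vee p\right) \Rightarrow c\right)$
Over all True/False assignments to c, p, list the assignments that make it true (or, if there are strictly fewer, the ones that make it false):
is false only for:
  c=False, p=True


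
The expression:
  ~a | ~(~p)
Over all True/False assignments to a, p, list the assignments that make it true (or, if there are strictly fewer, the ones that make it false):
is false only for:
  a=True, p=False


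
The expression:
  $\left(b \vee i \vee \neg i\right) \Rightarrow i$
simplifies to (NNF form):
$i$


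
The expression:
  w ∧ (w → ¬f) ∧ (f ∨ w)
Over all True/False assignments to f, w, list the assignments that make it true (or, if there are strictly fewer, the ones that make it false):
is true only for:
  f=False, w=True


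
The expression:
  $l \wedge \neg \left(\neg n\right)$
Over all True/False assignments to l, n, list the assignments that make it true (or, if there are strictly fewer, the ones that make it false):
is true only for:
  l=True, n=True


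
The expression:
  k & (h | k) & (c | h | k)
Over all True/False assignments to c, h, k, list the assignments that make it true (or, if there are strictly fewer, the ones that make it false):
is true only for:
  c=False, h=False, k=True;
  c=False, h=True, k=True;
  c=True, h=False, k=True;
  c=True, h=True, k=True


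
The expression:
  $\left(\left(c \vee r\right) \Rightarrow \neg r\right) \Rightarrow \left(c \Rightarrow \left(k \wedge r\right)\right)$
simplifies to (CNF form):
$r \vee \neg c$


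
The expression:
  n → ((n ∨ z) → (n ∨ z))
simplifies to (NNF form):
True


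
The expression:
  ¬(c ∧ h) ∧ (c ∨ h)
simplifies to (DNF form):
(c ∧ ¬h) ∨ (h ∧ ¬c)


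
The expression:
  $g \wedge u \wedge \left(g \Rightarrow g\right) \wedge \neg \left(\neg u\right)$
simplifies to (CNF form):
$g \wedge u$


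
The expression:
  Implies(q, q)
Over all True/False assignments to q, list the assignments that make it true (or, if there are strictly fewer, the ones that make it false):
is always true.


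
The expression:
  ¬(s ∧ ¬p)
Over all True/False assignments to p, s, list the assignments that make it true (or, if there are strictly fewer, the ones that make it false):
is false only for:
  p=False, s=True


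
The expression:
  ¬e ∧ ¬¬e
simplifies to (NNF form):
False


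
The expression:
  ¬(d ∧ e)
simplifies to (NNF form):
¬d ∨ ¬e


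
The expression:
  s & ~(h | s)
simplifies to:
False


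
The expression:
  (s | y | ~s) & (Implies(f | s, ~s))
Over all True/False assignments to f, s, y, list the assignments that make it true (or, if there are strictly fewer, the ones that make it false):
is true only for:
  f=False, s=False, y=False;
  f=False, s=False, y=True;
  f=True, s=False, y=False;
  f=True, s=False, y=True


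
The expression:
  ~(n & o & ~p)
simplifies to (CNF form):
p | ~n | ~o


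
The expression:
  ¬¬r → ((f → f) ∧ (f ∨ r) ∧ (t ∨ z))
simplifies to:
t ∨ z ∨ ¬r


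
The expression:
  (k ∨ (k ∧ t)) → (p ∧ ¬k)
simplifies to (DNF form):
¬k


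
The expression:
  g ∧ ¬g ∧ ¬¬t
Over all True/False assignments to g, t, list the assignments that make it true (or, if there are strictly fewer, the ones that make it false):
is never true.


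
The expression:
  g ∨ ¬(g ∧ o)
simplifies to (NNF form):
True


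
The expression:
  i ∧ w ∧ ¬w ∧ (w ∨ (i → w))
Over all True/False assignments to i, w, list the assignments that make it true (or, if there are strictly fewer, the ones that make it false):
is never true.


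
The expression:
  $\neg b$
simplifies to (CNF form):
$\neg b$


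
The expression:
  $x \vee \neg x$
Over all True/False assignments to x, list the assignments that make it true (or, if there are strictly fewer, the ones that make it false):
is always true.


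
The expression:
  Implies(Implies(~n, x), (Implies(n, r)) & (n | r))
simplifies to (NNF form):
r | (~n & ~x)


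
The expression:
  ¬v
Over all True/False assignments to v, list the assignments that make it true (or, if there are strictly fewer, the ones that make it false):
is true only for:
  v=False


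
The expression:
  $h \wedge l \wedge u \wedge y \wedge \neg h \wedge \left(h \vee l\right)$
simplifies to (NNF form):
$\text{False}$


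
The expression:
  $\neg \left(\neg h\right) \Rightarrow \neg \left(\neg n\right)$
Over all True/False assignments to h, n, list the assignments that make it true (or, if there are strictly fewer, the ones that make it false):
is false only for:
  h=True, n=False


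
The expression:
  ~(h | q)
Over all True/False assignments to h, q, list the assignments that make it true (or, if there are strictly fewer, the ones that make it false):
is true only for:
  h=False, q=False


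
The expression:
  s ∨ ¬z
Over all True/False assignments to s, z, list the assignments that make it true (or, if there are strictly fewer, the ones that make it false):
is false only for:
  s=False, z=True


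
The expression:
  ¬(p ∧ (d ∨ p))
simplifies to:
¬p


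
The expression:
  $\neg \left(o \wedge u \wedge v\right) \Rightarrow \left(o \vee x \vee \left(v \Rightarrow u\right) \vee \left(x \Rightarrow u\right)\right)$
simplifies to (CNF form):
$\text{True}$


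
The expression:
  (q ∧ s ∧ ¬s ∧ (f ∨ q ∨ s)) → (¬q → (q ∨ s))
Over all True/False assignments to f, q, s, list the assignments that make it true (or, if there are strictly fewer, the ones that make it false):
is always true.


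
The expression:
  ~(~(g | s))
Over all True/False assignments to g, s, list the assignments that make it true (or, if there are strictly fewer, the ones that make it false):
is false only for:
  g=False, s=False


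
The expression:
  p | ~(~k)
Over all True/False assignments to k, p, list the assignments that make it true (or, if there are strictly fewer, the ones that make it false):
is false only for:
  k=False, p=False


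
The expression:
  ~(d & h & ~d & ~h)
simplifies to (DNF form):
True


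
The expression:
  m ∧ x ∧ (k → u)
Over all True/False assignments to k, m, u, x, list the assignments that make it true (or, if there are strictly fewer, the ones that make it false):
is true only for:
  k=False, m=True, u=False, x=True;
  k=False, m=True, u=True, x=True;
  k=True, m=True, u=True, x=True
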